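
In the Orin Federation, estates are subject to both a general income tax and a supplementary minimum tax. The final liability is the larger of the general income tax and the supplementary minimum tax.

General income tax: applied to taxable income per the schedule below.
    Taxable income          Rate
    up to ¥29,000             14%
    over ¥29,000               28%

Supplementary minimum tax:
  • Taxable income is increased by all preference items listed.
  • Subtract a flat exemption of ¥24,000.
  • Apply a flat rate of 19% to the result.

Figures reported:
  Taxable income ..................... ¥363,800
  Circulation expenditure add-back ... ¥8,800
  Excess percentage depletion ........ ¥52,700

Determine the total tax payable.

General income tax:
  ¥29,000 × 14% = ¥4,060
  ¥334,800 × 28% = ¥93,744
  → ¥97,804

Supplementary minimum tax:
  Adjusted income: ¥363,800 + ¥8,800 + ¥52,700 = ¥425,300
  Less exemption ¥24,000 → base ¥401,300
  ¥401,300 × 19% = ¥76,247

¥97,804 > ¥76,247, so the general income tax governs.

¥97,804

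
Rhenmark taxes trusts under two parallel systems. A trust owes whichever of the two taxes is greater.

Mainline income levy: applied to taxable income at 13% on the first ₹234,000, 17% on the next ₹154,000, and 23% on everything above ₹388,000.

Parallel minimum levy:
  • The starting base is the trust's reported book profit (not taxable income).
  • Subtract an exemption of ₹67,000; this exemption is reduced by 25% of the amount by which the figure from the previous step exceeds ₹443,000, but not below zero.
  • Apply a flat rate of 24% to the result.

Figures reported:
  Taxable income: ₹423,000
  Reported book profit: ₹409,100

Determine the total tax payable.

Mainline income levy:
  ₹234,000 × 13% = ₹30,420
  ₹154,000 × 17% = ₹26,180
  ₹35,000 × 23% = ₹8,050
  → ₹64,650

Parallel minimum levy:
  Base (reported book profit): ₹409,100
  Exemption: ₹409,100 ≤ ₹443,000, so full ₹67,000 applies
  Base: ₹409,100 − ₹67,000 = ₹342,100
  ₹342,100 × 24% = ₹82,104

₹82,104 > ₹64,650, so the parallel minimum levy is the binding amount.

₹82,104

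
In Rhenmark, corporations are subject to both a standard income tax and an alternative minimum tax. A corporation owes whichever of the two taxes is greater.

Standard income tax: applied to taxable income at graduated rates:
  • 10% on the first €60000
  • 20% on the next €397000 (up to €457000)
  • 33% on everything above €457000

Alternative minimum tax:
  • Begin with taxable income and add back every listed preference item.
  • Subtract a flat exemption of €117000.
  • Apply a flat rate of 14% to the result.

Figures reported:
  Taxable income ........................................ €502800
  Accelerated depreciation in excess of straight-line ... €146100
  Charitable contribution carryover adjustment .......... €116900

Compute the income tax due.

€100514

Alternative minimum tax:
  Adjusted income: €502800 + €146100 + €116900 = €765800
  Less exemption €117000 → base €648800
  €648800 × 14% = €90832

Standard income tax:
  €60000 × 10% = €6000
  €397000 × 20% = €79400
  €45800 × 33% = €15114
  → €100514

€100514 > €90832, so the standard income tax governs.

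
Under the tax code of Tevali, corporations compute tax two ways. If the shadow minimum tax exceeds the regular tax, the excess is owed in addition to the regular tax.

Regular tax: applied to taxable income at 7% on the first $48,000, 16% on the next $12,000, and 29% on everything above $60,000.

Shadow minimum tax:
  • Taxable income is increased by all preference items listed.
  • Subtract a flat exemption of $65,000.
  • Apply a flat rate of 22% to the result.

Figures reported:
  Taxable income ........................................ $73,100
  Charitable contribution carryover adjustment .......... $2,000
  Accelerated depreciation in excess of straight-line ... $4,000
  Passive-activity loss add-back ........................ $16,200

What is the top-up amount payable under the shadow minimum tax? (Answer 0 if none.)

Regular tax:
  $48,000 × 7% = $3,360
  $12,000 × 16% = $1,920
  $13,100 × 29% = $3,799
  → $9,079

Shadow minimum tax:
  Adjusted income: $73,100 + $2,000 + $4,000 + $16,200 = $95,300
  Less exemption $65,000 → base $30,300
  $30,300 × 22% = $6,666

$6,666 ≤ $9,079, so no add-on is due.

$0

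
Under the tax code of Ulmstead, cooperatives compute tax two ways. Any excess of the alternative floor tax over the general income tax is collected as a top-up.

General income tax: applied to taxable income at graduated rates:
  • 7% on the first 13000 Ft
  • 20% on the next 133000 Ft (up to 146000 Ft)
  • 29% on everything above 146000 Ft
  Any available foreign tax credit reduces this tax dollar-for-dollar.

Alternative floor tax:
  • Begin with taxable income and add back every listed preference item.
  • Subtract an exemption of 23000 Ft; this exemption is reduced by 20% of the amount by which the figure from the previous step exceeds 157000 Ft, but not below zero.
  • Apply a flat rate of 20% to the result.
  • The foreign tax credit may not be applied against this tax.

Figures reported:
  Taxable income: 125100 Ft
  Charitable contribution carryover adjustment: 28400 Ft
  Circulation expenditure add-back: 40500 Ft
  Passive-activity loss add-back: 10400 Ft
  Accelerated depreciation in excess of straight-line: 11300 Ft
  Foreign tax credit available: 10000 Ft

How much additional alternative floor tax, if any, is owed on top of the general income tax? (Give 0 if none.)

27558 Ft

General income tax:
  13000 Ft × 7% = 910 Ft
  112100 Ft × 20% = 22420 Ft
  → 23330 Ft
  Less foreign tax credit 10000 Ft → 13330 Ft

Alternative floor tax:
  Adjusted income: 125100 Ft + 28400 Ft + 40500 Ft + 10400 Ft + 11300 Ft = 215700 Ft
  Exemption: 23000 Ft − 20% × (215700 Ft − 157000 Ft) = 23000 Ft − 11740 Ft = 11260 Ft
  Base: 215700 Ft − 11260 Ft = 204440 Ft
  204440 Ft × 20% = 40888 Ft

Excess of alternative floor tax over general income tax: 40888 Ft − 13330 Ft = 27558 Ft.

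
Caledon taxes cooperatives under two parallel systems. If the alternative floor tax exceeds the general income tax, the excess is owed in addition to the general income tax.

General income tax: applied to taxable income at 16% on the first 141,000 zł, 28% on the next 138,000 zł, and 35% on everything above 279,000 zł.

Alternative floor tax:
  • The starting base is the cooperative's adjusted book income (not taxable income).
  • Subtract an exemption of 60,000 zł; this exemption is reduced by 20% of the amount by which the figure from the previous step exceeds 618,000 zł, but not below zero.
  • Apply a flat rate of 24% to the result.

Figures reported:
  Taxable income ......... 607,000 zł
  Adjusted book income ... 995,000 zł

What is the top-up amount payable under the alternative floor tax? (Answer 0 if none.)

62,800 zł

General income tax:
  141,000 zł × 16% = 22,560 zł
  138,000 zł × 28% = 38,640 zł
  328,000 zł × 35% = 114,800 zł
  → 176,000 zł

Alternative floor tax:
  Base (adjusted book income): 995,000 zł
  Exemption: 20% × (995,000 zł − 618,000 zł) = 75,400 zł ≥ 60,000 zł, so the exemption is fully phased out
  Base: 995,000 zł − 0 zł = 995,000 zł
  995,000 zł × 24% = 238,800 zł

Excess of alternative floor tax over general income tax: 238,800 zł − 176,000 zł = 62,800 zł.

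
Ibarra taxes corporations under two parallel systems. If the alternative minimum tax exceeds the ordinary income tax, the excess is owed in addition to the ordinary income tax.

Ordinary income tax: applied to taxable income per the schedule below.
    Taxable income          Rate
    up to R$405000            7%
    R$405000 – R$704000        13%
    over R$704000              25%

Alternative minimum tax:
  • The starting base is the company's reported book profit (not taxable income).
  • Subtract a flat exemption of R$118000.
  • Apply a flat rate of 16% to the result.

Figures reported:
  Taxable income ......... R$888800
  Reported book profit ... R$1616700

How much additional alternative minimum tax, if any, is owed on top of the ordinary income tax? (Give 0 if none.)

R$126372

Alternative minimum tax:
  Base (reported book profit): R$1616700
  Less exemption R$118000 → base R$1498700
  R$1498700 × 16% = R$239792

Ordinary income tax:
  R$405000 × 7% = R$28350
  R$299000 × 13% = R$38870
  R$184800 × 25% = R$46200
  → R$113420

Excess of alternative minimum tax over ordinary income tax: R$239792 − R$113420 = R$126372.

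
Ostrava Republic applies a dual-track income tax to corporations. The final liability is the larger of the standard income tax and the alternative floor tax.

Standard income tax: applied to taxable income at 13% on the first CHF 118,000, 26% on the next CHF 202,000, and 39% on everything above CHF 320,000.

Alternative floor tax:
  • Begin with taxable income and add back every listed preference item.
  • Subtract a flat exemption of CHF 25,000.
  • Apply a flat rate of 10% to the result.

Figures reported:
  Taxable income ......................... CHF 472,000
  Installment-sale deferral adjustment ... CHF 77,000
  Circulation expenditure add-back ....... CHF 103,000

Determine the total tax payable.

CHF 127,140

Alternative floor tax:
  Adjusted income: CHF 472,000 + CHF 77,000 + CHF 103,000 = CHF 652,000
  Less exemption CHF 25,000 → base CHF 627,000
  CHF 627,000 × 10% = CHF 62,700

Standard income tax:
  CHF 118,000 × 13% = CHF 15,340
  CHF 202,000 × 26% = CHF 52,520
  CHF 152,000 × 39% = CHF 59,280
  → CHF 127,140

CHF 127,140 > CHF 62,700, so the standard income tax governs.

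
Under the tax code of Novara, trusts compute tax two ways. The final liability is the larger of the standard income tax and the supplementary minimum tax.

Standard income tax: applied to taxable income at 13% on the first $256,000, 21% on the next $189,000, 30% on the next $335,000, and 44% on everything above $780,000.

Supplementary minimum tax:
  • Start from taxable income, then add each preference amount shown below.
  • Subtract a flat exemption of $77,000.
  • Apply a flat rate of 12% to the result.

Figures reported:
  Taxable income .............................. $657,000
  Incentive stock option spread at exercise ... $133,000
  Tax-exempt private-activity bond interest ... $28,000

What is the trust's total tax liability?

$136,570

Supplementary minimum tax:
  Adjusted income: $657,000 + $133,000 + $28,000 = $818,000
  Less exemption $77,000 → base $741,000
  $741,000 × 12% = $88,920

Standard income tax:
  $256,000 × 13% = $33,280
  $189,000 × 21% = $39,690
  $212,000 × 30% = $63,600
  → $136,570

$136,570 > $88,920, so the standard income tax governs.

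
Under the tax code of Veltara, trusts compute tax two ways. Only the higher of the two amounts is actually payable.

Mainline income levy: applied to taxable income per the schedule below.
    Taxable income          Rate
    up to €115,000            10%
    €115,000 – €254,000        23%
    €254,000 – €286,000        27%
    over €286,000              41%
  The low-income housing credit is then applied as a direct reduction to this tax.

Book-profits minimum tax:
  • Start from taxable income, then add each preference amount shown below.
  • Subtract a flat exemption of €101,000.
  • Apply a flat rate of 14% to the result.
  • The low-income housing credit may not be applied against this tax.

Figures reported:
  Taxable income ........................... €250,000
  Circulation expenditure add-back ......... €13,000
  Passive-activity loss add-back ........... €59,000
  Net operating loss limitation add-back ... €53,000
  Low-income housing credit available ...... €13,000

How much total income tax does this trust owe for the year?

Book-profits minimum tax:
  Adjusted income: €250,000 + €13,000 + €59,000 + €53,000 = €375,000
  Less exemption €101,000 → base €274,000
  €274,000 × 14% = €38,360

Mainline income levy:
  €115,000 × 10% = €11,500
  €135,000 × 23% = €31,050
  → €42,550
  Less low-income housing credit €13,000 → €29,550

€38,360 > €29,550, so the book-profits minimum tax is the binding amount.

€38,360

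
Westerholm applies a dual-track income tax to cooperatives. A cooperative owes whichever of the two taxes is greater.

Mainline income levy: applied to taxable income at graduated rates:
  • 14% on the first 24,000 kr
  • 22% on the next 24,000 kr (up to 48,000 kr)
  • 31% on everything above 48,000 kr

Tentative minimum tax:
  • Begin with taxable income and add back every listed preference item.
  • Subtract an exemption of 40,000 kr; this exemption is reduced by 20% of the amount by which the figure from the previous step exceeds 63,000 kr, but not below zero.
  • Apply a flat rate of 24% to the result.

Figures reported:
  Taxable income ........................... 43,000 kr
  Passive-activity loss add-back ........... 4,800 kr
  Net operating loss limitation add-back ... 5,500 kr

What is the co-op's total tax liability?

7,540 kr

Tentative minimum tax:
  Adjusted income: 43,000 kr + 4,800 kr + 5,500 kr = 53,300 kr
  Exemption: 53,300 kr ≤ 63,000 kr, so full 40,000 kr applies
  Base: 53,300 kr − 40,000 kr = 13,300 kr
  13,300 kr × 24% = 3,192 kr

Mainline income levy:
  24,000 kr × 14% = 3,360 kr
  19,000 kr × 22% = 4,180 kr
  → 7,540 kr

7,540 kr > 3,192 kr, so the mainline income levy governs.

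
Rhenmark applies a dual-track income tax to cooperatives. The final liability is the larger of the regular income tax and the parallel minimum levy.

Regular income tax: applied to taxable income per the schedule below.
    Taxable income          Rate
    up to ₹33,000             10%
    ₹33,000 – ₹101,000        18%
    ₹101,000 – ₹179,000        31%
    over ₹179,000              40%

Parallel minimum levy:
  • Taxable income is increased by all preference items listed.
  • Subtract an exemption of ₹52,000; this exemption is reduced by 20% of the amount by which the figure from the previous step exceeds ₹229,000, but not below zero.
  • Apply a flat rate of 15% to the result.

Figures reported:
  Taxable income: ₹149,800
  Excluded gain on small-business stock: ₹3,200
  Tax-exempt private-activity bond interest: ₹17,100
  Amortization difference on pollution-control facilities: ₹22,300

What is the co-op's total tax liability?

Parallel minimum levy:
  Adjusted income: ₹149,800 + ₹3,200 + ₹17,100 + ₹22,300 = ₹192,400
  Exemption: ₹192,400 ≤ ₹229,000, so full ₹52,000 applies
  Base: ₹192,400 − ₹52,000 = ₹140,400
  ₹140,400 × 15% = ₹21,060

Regular income tax:
  ₹33,000 × 10% = ₹3,300
  ₹68,000 × 18% = ₹12,240
  ₹48,800 × 31% = ₹15,128
  → ₹30,668

₹30,668 > ₹21,060, so the regular income tax governs.

₹30,668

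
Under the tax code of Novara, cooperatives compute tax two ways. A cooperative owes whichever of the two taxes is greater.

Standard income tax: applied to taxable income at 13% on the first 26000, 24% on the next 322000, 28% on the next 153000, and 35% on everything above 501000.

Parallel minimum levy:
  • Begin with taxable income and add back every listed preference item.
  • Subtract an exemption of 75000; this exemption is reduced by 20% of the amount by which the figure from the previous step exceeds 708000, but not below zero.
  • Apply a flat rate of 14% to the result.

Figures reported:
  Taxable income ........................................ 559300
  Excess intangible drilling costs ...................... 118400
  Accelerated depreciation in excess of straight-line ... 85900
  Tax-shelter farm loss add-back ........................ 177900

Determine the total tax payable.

Standard income tax:
  26000 × 13% = 3380
  322000 × 24% = 77280
  153000 × 28% = 42840
  58300 × 35% = 20405
  → 143905

Parallel minimum levy:
  Adjusted income: 559300 + 118400 + 85900 + 177900 = 941500
  Exemption: 75000 − 20% × (941500 − 708000) = 75000 − 46700 = 28300
  Base: 941500 − 28300 = 913200
  913200 × 14% = 127848

143905 > 127848, so the standard income tax governs.

143905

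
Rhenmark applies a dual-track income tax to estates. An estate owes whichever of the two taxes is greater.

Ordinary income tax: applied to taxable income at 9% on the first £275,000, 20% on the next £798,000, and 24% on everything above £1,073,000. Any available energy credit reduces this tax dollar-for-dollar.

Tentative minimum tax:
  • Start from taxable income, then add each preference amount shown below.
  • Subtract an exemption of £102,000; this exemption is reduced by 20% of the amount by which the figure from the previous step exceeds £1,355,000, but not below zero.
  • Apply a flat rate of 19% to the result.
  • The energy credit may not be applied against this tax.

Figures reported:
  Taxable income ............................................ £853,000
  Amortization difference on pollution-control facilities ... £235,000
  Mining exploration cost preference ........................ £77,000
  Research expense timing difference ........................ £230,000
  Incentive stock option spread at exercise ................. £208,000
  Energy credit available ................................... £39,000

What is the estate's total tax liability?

£294,614

Ordinary income tax:
  £275,000 × 9% = £24,750
  £578,000 × 20% = £115,600
  → £140,350
  Less energy credit £39,000 → £101,350

Tentative minimum tax:
  Adjusted income: £853,000 + £235,000 + £77,000 + £230,000 + £208,000 = £1,603,000
  Exemption: £102,000 − 20% × (£1,603,000 − £1,355,000) = £102,000 − £49,600 = £52,400
  Base: £1,603,000 − £52,400 = £1,550,600
  £1,550,600 × 19% = £294,614

£294,614 > £101,350, so the tentative minimum tax is the binding amount.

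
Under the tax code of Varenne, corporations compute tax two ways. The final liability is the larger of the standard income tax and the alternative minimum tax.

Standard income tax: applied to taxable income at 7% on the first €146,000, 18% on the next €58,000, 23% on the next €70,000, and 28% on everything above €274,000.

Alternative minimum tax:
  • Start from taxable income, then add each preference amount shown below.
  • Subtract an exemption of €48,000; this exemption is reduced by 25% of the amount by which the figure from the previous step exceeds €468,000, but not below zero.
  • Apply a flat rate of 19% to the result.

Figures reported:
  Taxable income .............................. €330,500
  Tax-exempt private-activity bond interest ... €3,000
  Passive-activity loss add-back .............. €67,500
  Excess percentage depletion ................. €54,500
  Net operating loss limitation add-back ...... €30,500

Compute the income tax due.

Alternative minimum tax:
  Adjusted income: €330,500 + €3,000 + €67,500 + €54,500 + €30,500 = €486,000
  Exemption: €48,000 − 25% × (€486,000 − €468,000) = €48,000 − €4,500 = €43,500
  Base: €486,000 − €43,500 = €442,500
  €442,500 × 19% = €84,075

Standard income tax:
  €146,000 × 7% = €10,220
  €58,000 × 18% = €10,440
  €70,000 × 23% = €16,100
  €56,500 × 28% = €15,820
  → €52,580

€84,075 > €52,580, so the alternative minimum tax is the binding amount.

€84,075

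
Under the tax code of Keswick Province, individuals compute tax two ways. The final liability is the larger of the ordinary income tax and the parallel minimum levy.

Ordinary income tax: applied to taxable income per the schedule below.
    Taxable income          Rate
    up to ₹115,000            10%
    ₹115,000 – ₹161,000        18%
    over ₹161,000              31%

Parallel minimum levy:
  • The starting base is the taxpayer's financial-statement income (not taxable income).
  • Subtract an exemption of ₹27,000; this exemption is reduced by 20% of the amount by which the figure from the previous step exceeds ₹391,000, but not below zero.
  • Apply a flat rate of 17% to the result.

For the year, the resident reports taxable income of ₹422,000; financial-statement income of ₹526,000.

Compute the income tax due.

₹100,690

Parallel minimum levy:
  Base (financial-statement income): ₹526,000
  Exemption: 20% × (₹526,000 − ₹391,000) = ₹27,000 ≥ ₹27,000, so the exemption is fully phased out
  Base: ₹526,000 − ₹0 = ₹526,000
  ₹526,000 × 17% = ₹89,420

Ordinary income tax:
  ₹115,000 × 10% = ₹11,500
  ₹46,000 × 18% = ₹8,280
  ₹261,000 × 31% = ₹80,910
  → ₹100,690

₹100,690 > ₹89,420, so the ordinary income tax governs.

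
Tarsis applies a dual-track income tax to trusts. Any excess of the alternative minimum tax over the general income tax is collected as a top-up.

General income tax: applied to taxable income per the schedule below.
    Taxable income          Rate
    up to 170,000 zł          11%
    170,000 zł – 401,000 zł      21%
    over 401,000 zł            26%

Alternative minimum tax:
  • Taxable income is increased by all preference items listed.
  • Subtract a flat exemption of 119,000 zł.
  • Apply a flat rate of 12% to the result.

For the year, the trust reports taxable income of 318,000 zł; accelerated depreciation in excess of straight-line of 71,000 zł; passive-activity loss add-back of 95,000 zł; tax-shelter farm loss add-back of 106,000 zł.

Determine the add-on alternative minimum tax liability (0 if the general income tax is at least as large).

General income tax:
  170,000 zł × 11% = 18,700 zł
  148,000 zł × 21% = 31,080 zł
  → 49,780 zł

Alternative minimum tax:
  Adjusted income: 318,000 zł + 71,000 zł + 95,000 zł + 106,000 zł = 590,000 zł
  Less exemption 119,000 zł → base 471,000 zł
  471,000 zł × 12% = 56,520 zł

Excess of alternative minimum tax over general income tax: 56,520 zł − 49,780 zł = 6,740 zł.

6,740 zł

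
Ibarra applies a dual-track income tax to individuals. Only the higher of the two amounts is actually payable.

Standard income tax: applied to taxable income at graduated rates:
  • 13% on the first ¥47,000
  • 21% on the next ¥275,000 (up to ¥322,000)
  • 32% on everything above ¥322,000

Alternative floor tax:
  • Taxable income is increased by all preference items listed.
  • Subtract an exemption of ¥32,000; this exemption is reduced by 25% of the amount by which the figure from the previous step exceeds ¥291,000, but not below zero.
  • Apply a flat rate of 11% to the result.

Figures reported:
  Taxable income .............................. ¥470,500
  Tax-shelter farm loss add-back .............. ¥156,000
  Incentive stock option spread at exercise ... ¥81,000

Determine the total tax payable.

¥111,380

Alternative floor tax:
  Adjusted income: ¥470,500 + ¥156,000 + ¥81,000 = ¥707,500
  Exemption: 25% × (¥707,500 − ¥291,000) = ¥104,125 ≥ ¥32,000, so the exemption is fully phased out
  Base: ¥707,500 − ¥0 = ¥707,500
  ¥707,500 × 11% = ¥77,825

Standard income tax:
  ¥47,000 × 13% = ¥6,110
  ¥275,000 × 21% = ¥57,750
  ¥148,500 × 32% = ¥47,520
  → ¥111,380

¥111,380 > ¥77,825, so the standard income tax governs.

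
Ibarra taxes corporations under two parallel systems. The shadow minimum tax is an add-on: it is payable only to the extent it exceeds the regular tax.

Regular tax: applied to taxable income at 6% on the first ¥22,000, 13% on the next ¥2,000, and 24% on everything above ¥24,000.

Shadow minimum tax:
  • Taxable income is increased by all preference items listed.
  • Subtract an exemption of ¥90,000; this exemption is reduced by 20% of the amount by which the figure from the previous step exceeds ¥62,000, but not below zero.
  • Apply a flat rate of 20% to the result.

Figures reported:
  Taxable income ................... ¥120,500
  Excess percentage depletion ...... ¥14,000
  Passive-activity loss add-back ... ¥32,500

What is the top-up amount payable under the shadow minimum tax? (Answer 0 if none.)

¥0

Regular tax:
  ¥22,000 × 6% = ¥1,320
  ¥2,000 × 13% = ¥260
  ¥96,500 × 24% = ¥23,160
  → ¥24,740

Shadow minimum tax:
  Adjusted income: ¥120,500 + ¥14,000 + ¥32,500 = ¥167,000
  Exemption: ¥90,000 − 20% × (¥167,000 − ¥62,000) = ¥90,000 − ¥21,000 = ¥69,000
  Base: ¥167,000 − ¥69,000 = ¥98,000
  ¥98,000 × 20% = ¥19,600

¥19,600 ≤ ¥24,740, so no add-on is due.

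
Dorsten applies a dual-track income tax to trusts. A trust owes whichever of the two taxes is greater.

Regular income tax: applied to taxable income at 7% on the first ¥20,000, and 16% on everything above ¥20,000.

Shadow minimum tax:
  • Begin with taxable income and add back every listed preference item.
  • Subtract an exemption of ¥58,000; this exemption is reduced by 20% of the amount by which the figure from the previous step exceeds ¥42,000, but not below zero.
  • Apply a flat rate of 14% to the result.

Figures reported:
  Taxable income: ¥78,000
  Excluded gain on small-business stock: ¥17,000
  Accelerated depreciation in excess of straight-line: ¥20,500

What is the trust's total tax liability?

Shadow minimum tax:
  Adjusted income: ¥78,000 + ¥17,000 + ¥20,500 = ¥115,500
  Exemption: ¥58,000 − 20% × (¥115,500 − ¥42,000) = ¥58,000 − ¥14,700 = ¥43,300
  Base: ¥115,500 − ¥43,300 = ¥72,200
  ¥72,200 × 14% = ¥10,108

Regular income tax:
  ¥20,000 × 7% = ¥1,400
  ¥58,000 × 16% = ¥9,280
  → ¥10,680

¥10,680 > ¥10,108, so the regular income tax governs.

¥10,680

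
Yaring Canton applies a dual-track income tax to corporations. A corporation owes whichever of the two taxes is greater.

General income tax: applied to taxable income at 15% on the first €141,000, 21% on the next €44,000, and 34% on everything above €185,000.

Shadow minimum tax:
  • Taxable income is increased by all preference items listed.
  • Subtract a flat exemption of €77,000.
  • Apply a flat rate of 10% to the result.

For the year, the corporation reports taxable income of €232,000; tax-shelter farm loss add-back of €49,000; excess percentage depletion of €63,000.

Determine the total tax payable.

€46,370

General income tax:
  €141,000 × 15% = €21,150
  €44,000 × 21% = €9,240
  €47,000 × 34% = €15,980
  → €46,370

Shadow minimum tax:
  Adjusted income: €232,000 + €49,000 + €63,000 = €344,000
  Less exemption €77,000 → base €267,000
  €267,000 × 10% = €26,700

€46,370 > €26,700, so the general income tax governs.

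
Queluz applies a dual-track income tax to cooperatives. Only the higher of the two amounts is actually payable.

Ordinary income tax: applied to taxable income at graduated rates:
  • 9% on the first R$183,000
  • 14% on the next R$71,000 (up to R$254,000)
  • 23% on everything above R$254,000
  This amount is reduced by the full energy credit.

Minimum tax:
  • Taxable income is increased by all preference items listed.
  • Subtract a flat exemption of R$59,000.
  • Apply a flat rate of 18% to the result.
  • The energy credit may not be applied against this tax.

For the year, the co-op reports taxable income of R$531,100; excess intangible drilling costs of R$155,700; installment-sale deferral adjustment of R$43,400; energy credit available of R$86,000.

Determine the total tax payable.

Minimum tax:
  Adjusted income: R$531,100 + R$155,700 + R$43,400 = R$730,200
  Less exemption R$59,000 → base R$671,200
  R$671,200 × 18% = R$120,816

Ordinary income tax:
  R$183,000 × 9% = R$16,470
  R$71,000 × 14% = R$9,940
  R$277,100 × 23% = R$63,733
  → R$90,143
  Less energy credit R$86,000 → R$4,143

R$120,816 > R$4,143, so the minimum tax is the binding amount.

R$120,816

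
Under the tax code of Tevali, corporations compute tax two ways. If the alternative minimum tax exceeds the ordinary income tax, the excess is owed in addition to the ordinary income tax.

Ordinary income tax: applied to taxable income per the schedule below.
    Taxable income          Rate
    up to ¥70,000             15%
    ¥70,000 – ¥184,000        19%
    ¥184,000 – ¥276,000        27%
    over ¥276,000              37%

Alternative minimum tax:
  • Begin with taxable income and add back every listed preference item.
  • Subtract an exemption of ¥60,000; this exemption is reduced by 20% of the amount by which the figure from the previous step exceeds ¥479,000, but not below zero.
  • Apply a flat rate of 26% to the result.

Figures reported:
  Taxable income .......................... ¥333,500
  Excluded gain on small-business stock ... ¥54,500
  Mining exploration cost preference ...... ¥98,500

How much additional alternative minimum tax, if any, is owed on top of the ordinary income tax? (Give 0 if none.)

Alternative minimum tax:
  Adjusted income: ¥333,500 + ¥54,500 + ¥98,500 = ¥486,500
  Exemption: ¥60,000 − 20% × (¥486,500 − ¥479,000) = ¥60,000 − ¥1,500 = ¥58,500
  Base: ¥486,500 − ¥58,500 = ¥428,000
  ¥428,000 × 26% = ¥111,280

Ordinary income tax:
  ¥70,000 × 15% = ¥10,500
  ¥114,000 × 19% = ¥21,660
  ¥92,000 × 27% = ¥24,840
  ¥57,500 × 37% = ¥21,275
  → ¥78,275

Excess of alternative minimum tax over ordinary income tax: ¥111,280 − ¥78,275 = ¥33,005.

¥33,005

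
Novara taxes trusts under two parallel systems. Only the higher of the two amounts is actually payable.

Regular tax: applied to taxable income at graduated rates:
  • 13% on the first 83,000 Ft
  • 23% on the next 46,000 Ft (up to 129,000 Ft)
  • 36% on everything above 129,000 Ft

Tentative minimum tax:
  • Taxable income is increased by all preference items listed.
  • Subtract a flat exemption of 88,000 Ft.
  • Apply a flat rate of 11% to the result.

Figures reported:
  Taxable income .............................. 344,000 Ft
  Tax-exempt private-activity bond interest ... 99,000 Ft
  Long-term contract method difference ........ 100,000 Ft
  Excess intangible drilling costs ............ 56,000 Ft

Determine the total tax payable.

98,770 Ft

Tentative minimum tax:
  Adjusted income: 344,000 Ft + 99,000 Ft + 100,000 Ft + 56,000 Ft = 599,000 Ft
  Less exemption 88,000 Ft → base 511,000 Ft
  511,000 Ft × 11% = 56,210 Ft

Regular tax:
  83,000 Ft × 13% = 10,790 Ft
  46,000 Ft × 23% = 10,580 Ft
  215,000 Ft × 36% = 77,400 Ft
  → 98,770 Ft

98,770 Ft > 56,210 Ft, so the regular tax governs.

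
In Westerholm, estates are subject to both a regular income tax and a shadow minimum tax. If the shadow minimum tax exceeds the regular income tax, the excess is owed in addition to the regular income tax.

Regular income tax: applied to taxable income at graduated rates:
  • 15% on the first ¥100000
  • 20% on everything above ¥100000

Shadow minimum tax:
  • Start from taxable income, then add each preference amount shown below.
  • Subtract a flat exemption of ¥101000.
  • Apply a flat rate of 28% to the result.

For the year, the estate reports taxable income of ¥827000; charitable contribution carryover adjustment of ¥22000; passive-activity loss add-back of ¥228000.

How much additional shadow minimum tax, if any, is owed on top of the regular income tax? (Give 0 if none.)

¥112880

Regular income tax:
  ¥100000 × 15% = ¥15000
  ¥727000 × 20% = ¥145400
  → ¥160400

Shadow minimum tax:
  Adjusted income: ¥827000 + ¥22000 + ¥228000 = ¥1077000
  Less exemption ¥101000 → base ¥976000
  ¥976000 × 28% = ¥273280

Excess of shadow minimum tax over regular income tax: ¥273280 − ¥160400 = ¥112880.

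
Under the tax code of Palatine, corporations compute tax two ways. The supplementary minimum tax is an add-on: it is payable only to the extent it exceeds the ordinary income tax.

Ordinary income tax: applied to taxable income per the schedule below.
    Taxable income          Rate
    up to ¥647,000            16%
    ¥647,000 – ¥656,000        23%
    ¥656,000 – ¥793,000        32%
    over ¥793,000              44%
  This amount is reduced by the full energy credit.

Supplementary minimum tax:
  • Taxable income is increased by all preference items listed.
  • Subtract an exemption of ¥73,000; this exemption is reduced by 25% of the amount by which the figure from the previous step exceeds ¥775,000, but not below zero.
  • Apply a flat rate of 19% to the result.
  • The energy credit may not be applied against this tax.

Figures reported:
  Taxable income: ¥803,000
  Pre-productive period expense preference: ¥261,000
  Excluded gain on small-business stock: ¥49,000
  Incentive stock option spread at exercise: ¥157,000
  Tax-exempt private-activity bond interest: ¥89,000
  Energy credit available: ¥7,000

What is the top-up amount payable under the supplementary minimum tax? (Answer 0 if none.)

¥111,380

Supplementary minimum tax:
  Adjusted income: ¥803,000 + ¥261,000 + ¥49,000 + ¥157,000 + ¥89,000 = ¥1,359,000
  Exemption: 25% × (¥1,359,000 − ¥775,000) = ¥146,000 ≥ ¥73,000, so the exemption is fully phased out
  Base: ¥1,359,000 − ¥0 = ¥1,359,000
  ¥1,359,000 × 19% = ¥258,210

Ordinary income tax:
  ¥647,000 × 16% = ¥103,520
  ¥9,000 × 23% = ¥2,070
  ¥137,000 × 32% = ¥43,840
  ¥10,000 × 44% = ¥4,400
  → ¥153,830
  Less energy credit ¥7,000 → ¥146,830

Excess of supplementary minimum tax over ordinary income tax: ¥258,210 − ¥146,830 = ¥111,380.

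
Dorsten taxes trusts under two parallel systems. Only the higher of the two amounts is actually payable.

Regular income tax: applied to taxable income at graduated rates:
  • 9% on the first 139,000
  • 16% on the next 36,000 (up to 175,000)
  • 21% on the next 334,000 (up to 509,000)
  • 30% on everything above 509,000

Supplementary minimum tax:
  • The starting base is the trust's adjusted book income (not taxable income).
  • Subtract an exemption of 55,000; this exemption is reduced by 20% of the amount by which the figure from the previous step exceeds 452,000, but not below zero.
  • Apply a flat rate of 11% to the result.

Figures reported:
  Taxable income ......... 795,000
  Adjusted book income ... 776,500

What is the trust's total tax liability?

174,210

Regular income tax:
  139,000 × 9% = 12,510
  36,000 × 16% = 5,760
  334,000 × 21% = 70,140
  286,000 × 30% = 85,800
  → 174,210

Supplementary minimum tax:
  Base (adjusted book income): 776,500
  Exemption: 20% × (776,500 − 452,000) = 64,900 ≥ 55,000, so the exemption is fully phased out
  Base: 776,500 − 0 = 776,500
  776,500 × 11% = 85,415

174,210 > 85,415, so the regular income tax governs.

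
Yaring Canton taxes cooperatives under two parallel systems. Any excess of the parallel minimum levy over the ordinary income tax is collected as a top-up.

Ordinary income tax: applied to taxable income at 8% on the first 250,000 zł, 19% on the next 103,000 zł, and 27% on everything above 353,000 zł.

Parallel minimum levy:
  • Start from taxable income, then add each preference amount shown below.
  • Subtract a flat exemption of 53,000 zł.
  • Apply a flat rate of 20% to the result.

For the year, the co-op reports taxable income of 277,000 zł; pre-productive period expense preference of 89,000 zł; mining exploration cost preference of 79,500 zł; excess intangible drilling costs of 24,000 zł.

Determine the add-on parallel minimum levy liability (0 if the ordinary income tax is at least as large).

Parallel minimum levy:
  Adjusted income: 277,000 zł + 89,000 zł + 79,500 zł + 24,000 zł = 469,500 zł
  Less exemption 53,000 zł → base 416,500 zł
  416,500 zł × 20% = 83,300 zł

Ordinary income tax:
  250,000 zł × 8% = 20,000 zł
  27,000 zł × 19% = 5,130 zł
  → 25,130 zł

Excess of parallel minimum levy over ordinary income tax: 83,300 zł − 25,130 zł = 58,170 zł.

58,170 zł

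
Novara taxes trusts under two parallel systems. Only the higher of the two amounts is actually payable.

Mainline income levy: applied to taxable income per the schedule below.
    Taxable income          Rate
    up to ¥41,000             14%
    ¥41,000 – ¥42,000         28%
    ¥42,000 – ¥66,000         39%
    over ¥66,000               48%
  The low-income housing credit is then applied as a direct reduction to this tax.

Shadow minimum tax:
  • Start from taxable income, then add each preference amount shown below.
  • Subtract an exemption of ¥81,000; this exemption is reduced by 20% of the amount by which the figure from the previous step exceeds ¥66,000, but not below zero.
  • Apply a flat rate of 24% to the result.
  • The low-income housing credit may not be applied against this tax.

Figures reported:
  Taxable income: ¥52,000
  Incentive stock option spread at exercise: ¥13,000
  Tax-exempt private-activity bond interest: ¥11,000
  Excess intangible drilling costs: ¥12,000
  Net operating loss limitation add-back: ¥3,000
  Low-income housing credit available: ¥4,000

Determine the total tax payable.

Mainline income levy:
  ¥41,000 × 14% = ¥5,740
  ¥1,000 × 28% = ¥280
  ¥10,000 × 39% = ¥3,900
  → ¥9,920
  Less low-income housing credit ¥4,000 → ¥5,920

Shadow minimum tax:
  Adjusted income: ¥52,000 + ¥13,000 + ¥11,000 + ¥12,000 + ¥3,000 = ¥91,000
  Exemption: ¥81,000 − 20% × (¥91,000 − ¥66,000) = ¥81,000 − ¥5,000 = ¥76,000
  Base: ¥91,000 − ¥76,000 = ¥15,000
  ¥15,000 × 24% = ¥3,600

¥5,920 > ¥3,600, so the mainline income levy governs.

¥5,920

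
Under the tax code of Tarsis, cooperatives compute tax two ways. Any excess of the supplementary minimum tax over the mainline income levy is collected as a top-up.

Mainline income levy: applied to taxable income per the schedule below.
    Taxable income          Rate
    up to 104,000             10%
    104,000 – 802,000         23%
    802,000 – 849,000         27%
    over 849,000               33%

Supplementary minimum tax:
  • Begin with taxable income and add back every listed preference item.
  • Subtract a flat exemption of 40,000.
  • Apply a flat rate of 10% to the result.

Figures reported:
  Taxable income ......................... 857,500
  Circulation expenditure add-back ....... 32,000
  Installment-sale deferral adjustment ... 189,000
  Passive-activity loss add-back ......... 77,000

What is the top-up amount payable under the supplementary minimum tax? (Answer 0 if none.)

Supplementary minimum tax:
  Adjusted income: 857,500 + 32,000 + 189,000 + 77,000 = 1,155,500
  Less exemption 40,000 → base 1,115,500
  1,115,500 × 10% = 111,550

Mainline income levy:
  104,000 × 10% = 10,400
  698,000 × 23% = 160,540
  47,000 × 27% = 12,690
  8,500 × 33% = 2,805
  → 186,435

111,550 ≤ 186,435, so no add-on is due.

0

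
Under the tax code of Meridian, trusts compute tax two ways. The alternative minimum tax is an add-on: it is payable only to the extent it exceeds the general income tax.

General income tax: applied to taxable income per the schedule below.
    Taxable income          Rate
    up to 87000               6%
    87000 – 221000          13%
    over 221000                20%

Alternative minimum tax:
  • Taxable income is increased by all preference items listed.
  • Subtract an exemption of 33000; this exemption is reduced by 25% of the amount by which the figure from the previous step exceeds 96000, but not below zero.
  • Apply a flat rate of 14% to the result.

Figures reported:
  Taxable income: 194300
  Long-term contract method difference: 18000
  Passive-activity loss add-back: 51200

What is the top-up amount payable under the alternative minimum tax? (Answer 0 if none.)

17721

General income tax:
  87000 × 6% = 5220
  107300 × 13% = 13949
  → 19169

Alternative minimum tax:
  Adjusted income: 194300 + 18000 + 51200 = 263500
  Exemption: 25% × (263500 − 96000) = 41875 ≥ 33000, so the exemption is fully phased out
  Base: 263500 − 0 = 263500
  263500 × 14% = 36890

Excess of alternative minimum tax over general income tax: 36890 − 19169 = 17721.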